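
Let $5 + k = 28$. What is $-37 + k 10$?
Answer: $193$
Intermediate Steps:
$k = 23$ ($k = -5 + 28 = 23$)
$-37 + k 10 = -37 + 23 \cdot 10 = -37 + 230 = 193$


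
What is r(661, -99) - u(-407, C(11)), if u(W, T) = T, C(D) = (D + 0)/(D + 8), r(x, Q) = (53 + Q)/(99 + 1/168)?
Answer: -329795/316027 ≈ -1.0436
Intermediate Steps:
r(x, Q) = 8904/16633 + 168*Q/16633 (r(x, Q) = (53 + Q)/(99 + 1/168) = (53 + Q)/(16633/168) = (53 + Q)*(168/16633) = 8904/16633 + 168*Q/16633)
C(D) = D/(8 + D)
r(661, -99) - u(-407, C(11)) = (8904/16633 + (168/16633)*(-99)) - 11/(8 + 11) = (8904/16633 - 16632/16633) - 11/19 = -7728/16633 - 11/19 = -329795/316027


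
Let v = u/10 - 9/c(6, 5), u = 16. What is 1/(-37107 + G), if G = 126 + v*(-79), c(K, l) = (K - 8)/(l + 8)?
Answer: -10/417289 ≈ -2.3964e-5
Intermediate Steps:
c(K, l) = (-8 + K)/(8 + l)
v = 601/10 (v = 16/10 - 9*(8 + 5)/(-8 + 6) = 16*(⅒) - 9/(-2/13) = 8/5 - 9/((1/13)*(-2)) = 8/5 - 9/(-2/13) = 8/5 - 9*(-13/2) = 8/5 + 117/2 = 601/10 ≈ 60.100)
G = -46219/10 (G = 126 + (601/10)*(-79) = 126 - 47479/10 = -46219/10 ≈ -4621.9)
1/(-37107 + G) = 1/(-37107 - 46219/10) = 1/(-417289/10) = -10/417289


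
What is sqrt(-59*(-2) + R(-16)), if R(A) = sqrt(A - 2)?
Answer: sqrt(118 + 3*I*sqrt(2)) ≈ 10.865 + 0.1953*I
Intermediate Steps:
R(A) = sqrt(-2 + A)
sqrt(-59*(-2) + R(-16)) = sqrt(-59*(-2) + sqrt(-2 - 16)) = sqrt(118 + sqrt(-18)) = sqrt(118 + 3*I*sqrt(2))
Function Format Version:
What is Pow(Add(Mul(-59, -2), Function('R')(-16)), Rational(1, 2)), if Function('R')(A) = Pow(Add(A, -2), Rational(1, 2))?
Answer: Pow(Add(118, Mul(3, I, Pow(2, Rational(1, 2)))), Rational(1, 2)) ≈ Add(10.865, Mul(0.1953, I))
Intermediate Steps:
Function('R')(A) = Pow(Add(-2, A), Rational(1, 2))
Pow(Add(Mul(-59, -2), Function('R')(-16)), Rational(1, 2)) = Pow(Add(Mul(-59, -2), Pow(Add(-2, -16), Rational(1, 2))), Rational(1, 2)) = Pow(Add(118, Pow(-18, Rational(1, 2))), Rational(1, 2)) = Pow(Add(118, Mul(3, I, Pow(2, Rational(1, 2)))), Rational(1, 2))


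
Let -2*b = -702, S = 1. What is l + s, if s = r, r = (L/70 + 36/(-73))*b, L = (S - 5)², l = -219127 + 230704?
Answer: 29341959/2555 ≈ 11484.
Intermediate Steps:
b = 351 (b = -½*(-702) = 351)
l = 11577
L = 16 (L = (1 - 5)² = (-4)² = 16)
r = -237276/2555 (r = (16/70 + 36/(-73))*351 = (16*(1/70) + 36*(-1/73))*351 = (8/35 - 36/73)*351 = -676/2555*351 = -237276/2555 ≈ -92.867)
s = -237276/2555 ≈ -92.867
l + s = 11577 - 237276/2555 = 29341959/2555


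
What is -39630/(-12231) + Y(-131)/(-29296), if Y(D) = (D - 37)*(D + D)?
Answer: 12971683/7464987 ≈ 1.7377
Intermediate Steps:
Y(D) = 2*D*(-37 + D) (Y(D) = (-37 + D)*(2*D) = 2*D*(-37 + D))
-39630/(-12231) + Y(-131)/(-29296) = -39630/(-12231) + (2*(-131)*(-37 - 131))/(-29296) = -39630*(-1/12231) + (2*(-131)*(-168))*(-1/29296) = 13210/4077 + 44016*(-1/29296) = 13210/4077 - 2751/1831 = 12971683/7464987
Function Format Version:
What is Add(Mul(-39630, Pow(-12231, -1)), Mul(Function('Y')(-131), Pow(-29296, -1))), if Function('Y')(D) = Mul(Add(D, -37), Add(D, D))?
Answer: Rational(12971683, 7464987) ≈ 1.7377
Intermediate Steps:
Function('Y')(D) = Mul(2, D, Add(-37, D)) (Function('Y')(D) = Mul(Add(-37, D), Mul(2, D)) = Mul(2, D, Add(-37, D)))
Add(Mul(-39630, Pow(-12231, -1)), Mul(Function('Y')(-131), Pow(-29296, -1))) = Add(Mul(-39630, Pow(-12231, -1)), Mul(Mul(2, -131, Add(-37, -131)), Pow(-29296, -1))) = Add(Mul(-39630, Rational(-1, 12231)), Mul(Mul(2, -131, -168), Rational(-1, 29296))) = Add(Rational(13210, 4077), Mul(44016, Rational(-1, 29296))) = Add(Rational(13210, 4077), Rational(-2751, 1831)) = Rational(12971683, 7464987)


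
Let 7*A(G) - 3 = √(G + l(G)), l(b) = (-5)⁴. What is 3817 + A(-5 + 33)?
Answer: 26722/7 + √653/7 ≈ 3821.1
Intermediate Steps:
l(b) = 625
A(G) = 3/7 + √(625 + G)/7 (A(G) = 3/7 + √(G + 625)/7 = 3/7 + √(625 + G)/7)
3817 + A(-5 + 33) = 3817 + (3/7 + √(625 + (-5 + 33))/7) = 3817 + (3/7 + √(625 + 28)/7) = 3817 + (3/7 + √653/7) = 26722/7 + √653/7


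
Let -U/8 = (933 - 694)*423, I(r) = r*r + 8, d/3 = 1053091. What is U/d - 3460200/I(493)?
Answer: -1236477233648/85320379729 ≈ -14.492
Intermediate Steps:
d = 3159273 (d = 3*1053091 = 3159273)
I(r) = 8 + r² (I(r) = r² + 8 = 8 + r²)
U = -808776 (U = -8*(933 - 694)*423 = -1912*423 = -8*101097 = -808776)
U/d - 3460200/I(493) = -808776/3159273 - 3460200/(8 + 493²) = -808776*1/3159273 - 3460200/(8 + 243049) = -269592/1053091 - 3460200/243057 = -269592/1053091 - 3460200*1/243057 = -269592/1053091 - 1153400/81019 = -1236477233648/85320379729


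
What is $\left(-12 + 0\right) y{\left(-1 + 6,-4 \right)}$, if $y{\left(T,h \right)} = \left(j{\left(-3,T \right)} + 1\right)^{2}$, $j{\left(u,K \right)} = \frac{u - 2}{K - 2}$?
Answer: $- \frac{16}{3} \approx -5.3333$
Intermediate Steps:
$j{\left(u,K \right)} = \frac{-2 + u}{-2 + K}$
$y{\left(T,h \right)} = \left(1 - \frac{5}{-2 + T}\right)^{2}$ ($y{\left(T,h \right)} = \left(\frac{-2 - 3}{-2 + T} + 1\right)^{2} = \left(\frac{1}{-2 + T} \left(-5\right) + 1\right)^{2} = \left(- \frac{5}{-2 + T} + 1\right)^{2} = \left(1 - \frac{5}{-2 + T}\right)^{2}$)
$\left(-12 + 0\right) y{\left(-1 + 6,-4 \right)} = \left(-12 + 0\right) \frac{\left(-7 + \left(-1 + 6\right)\right)^{2}}{\left(-2 + \left(-1 + 6\right)\right)^{2}} = - 12 \frac{\left(-7 + 5\right)^{2}}{\left(-2 + 5\right)^{2}} = - 12 \frac{\left(-2\right)^{2}}{9} = - 12 \cdot 4 \cdot \frac{1}{9} = \left(-12\right) \frac{4}{9} = - \frac{16}{3}$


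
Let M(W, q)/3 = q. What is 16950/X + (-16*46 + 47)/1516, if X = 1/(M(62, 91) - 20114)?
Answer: -509838304889/1516 ≈ -3.3631e+8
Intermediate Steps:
M(W, q) = 3*q
X = -1/19841 (X = 1/(3*91 - 20114) = 1/(273 - 20114) = 1/(-19841) = -1/19841 ≈ -5.0401e-5)
16950/X + (-16*46 + 47)/1516 = 16950/(-1/19841) + (-16*46 + 47)/1516 = 16950*(-19841) + (-736 + 47)*(1/1516) = -336304950 - 689*1/1516 = -336304950 - 689/1516 = -509838304889/1516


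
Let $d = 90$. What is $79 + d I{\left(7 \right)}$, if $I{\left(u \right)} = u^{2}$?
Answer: $4489$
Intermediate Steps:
$79 + d I{\left(7 \right)} = 79 + 90 \cdot 7^{2} = 79 + 90 \cdot 49 = 79 + 4410 = 4489$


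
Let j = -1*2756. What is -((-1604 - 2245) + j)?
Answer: 6605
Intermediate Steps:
j = -2756
-((-1604 - 2245) + j) = -((-1604 - 2245) - 2756) = -(-3849 - 2756) = -1*(-6605) = 6605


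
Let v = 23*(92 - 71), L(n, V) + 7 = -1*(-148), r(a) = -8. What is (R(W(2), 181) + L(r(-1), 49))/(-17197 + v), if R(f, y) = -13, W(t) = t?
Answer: -64/8357 ≈ -0.0076583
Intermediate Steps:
L(n, V) = 141 (L(n, V) = -7 - 1*(-148) = -7 + 148 = 141)
v = 483 (v = 23*21 = 483)
(R(W(2), 181) + L(r(-1), 49))/(-17197 + v) = (-13 + 141)/(-17197 + 483) = 128/(-16714) = 128*(-1/16714) = -64/8357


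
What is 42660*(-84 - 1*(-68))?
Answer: -682560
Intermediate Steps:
42660*(-84 - 1*(-68)) = 42660*(-84 + 68) = 42660*(-16) = -682560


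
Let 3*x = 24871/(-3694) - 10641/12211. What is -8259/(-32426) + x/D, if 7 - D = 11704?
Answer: 3271001030961614/12831494850883611 ≈ 0.25492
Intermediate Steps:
x = -343007635/135322302 (x = (24871/(-3694) - 10641/12211)/3 = (24871*(-1/3694) - 10641*1/12211)/3 = (-24871/3694 - 10641/12211)/3 = (⅓)*(-343007635/45107434) = -343007635/135322302 ≈ -2.5347)
D = -11697 (D = 7 - 1*11704 = 7 - 11704 = -11697)
-8259/(-32426) + x/D = -8259/(-32426) - 343007635/135322302/(-11697) = -8259*(-1/32426) - 343007635/135322302*(-1/11697) = 8259/32426 + 343007635/1582864966494 = 3271001030961614/12831494850883611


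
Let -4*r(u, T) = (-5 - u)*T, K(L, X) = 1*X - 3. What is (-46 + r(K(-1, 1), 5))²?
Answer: 28561/16 ≈ 1785.1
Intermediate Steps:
K(L, X) = -3 + X (K(L, X) = X - 3 = -3 + X)
r(u, T) = -T*(-5 - u)/4 (r(u, T) = -(-5 - u)*T/4 = -T*(-5 - u)/4)
(-46 + r(K(-1, 1), 5))² = (-46 + (¼)*5*(5 + (-3 + 1)))² = (-46 + (¼)*5*(5 - 2))² = (-46 + (¼)*5*3)² = (-46 + 15/4)² = (-169/4)² = 28561/16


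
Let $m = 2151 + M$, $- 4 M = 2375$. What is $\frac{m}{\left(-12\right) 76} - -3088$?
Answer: $\frac{11258795}{3648} \approx 3086.3$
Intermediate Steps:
$M = - \frac{2375}{4}$ ($M = \left(- \frac{1}{4}\right) 2375 = - \frac{2375}{4} \approx -593.75$)
$m = \frac{6229}{4}$ ($m = 2151 - \frac{2375}{4} = \frac{6229}{4} \approx 1557.3$)
$\frac{m}{\left(-12\right) 76} - -3088 = \frac{6229}{4 \left(\left(-12\right) 76\right)} - -3088 = \frac{6229}{4 \left(-912\right)} + 3088 = \frac{6229}{4} \left(- \frac{1}{912}\right) + 3088 = - \frac{6229}{3648} + 3088 = \frac{11258795}{3648}$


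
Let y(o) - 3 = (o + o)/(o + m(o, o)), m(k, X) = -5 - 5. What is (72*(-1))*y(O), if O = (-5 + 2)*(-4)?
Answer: -1080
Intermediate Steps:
O = 12 (O = -3*(-4) = 12)
m(k, X) = -10
y(o) = 3 + 2*o/(-10 + o) (y(o) = 3 + (o + o)/(o - 10) = 3 + (2*o)/(-10 + o) = 3 + 2*o/(-10 + o))
(72*(-1))*y(O) = (72*(-1))*(5*(-6 + 12)/(-10 + 12)) = -360*6/2 = -72*15 = -1080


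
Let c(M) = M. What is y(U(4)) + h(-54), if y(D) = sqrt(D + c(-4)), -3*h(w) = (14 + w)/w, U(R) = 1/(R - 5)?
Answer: -20/81 + I*sqrt(5) ≈ -0.24691 + 2.2361*I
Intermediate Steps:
U(R) = 1/(-5 + R)
h(w) = -(14 + w)/(3*w)
y(D) = sqrt(-4 + D) (y(D) = sqrt(D - 4) = sqrt(-4 + D))
y(U(4)) + h(-54) = sqrt(-4 + 1/(-5 + 4)) + (1/3)*(-14 - 1*(-54))/(-54) = sqrt(-4 + 1/(-1)) + (1/3)*(-1/54)*(-14 + 54) = sqrt(-4 - 1) + (1/3)*(-1/54)*40 = sqrt(-5) - 20/81 = I*sqrt(5) - 20/81 = -20/81 + I*sqrt(5)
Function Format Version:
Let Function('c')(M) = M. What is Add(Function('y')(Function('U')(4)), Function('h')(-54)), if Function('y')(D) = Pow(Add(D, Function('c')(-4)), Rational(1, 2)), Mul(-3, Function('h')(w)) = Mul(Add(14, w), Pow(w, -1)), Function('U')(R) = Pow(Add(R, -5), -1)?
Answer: Add(Rational(-20, 81), Mul(I, Pow(5, Rational(1, 2)))) ≈ Add(-0.24691, Mul(2.2361, I))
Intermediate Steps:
Function('U')(R) = Pow(Add(-5, R), -1)
Function('h')(w) = Mul(Rational(-1, 3), Pow(w, -1), Add(14, w)) (Function('h')(w) = Mul(Rational(-1, 3), Mul(Add(14, w), Pow(w, -1))) = Mul(Rational(-1, 3), Mul(Pow(w, -1), Add(14, w))) = Mul(Rational(-1, 3), Pow(w, -1), Add(14, w)))
Function('y')(D) = Pow(Add(-4, D), Rational(1, 2)) (Function('y')(D) = Pow(Add(D, -4), Rational(1, 2)) = Pow(Add(-4, D), Rational(1, 2)))
Add(Function('y')(Function('U')(4)), Function('h')(-54)) = Add(Pow(Add(-4, Pow(Add(-5, 4), -1)), Rational(1, 2)), Mul(Rational(1, 3), Pow(-54, -1), Add(-14, Mul(-1, -54)))) = Add(Pow(Add(-4, Pow(-1, -1)), Rational(1, 2)), Mul(Rational(1, 3), Rational(-1, 54), Add(-14, 54))) = Add(Pow(Add(-4, -1), Rational(1, 2)), Mul(Rational(1, 3), Rational(-1, 54), 40)) = Add(Pow(-5, Rational(1, 2)), Rational(-20, 81)) = Add(Mul(I, Pow(5, Rational(1, 2))), Rational(-20, 81)) = Add(Rational(-20, 81), Mul(I, Pow(5, Rational(1, 2))))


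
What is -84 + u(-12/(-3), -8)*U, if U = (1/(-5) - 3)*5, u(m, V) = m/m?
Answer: -100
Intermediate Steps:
u(m, V) = 1
U = -16 (U = (-⅕ - 3)*5 = -16/5*5 = -16)
-84 + u(-12/(-3), -8)*U = -84 + 1*(-16) = -84 - 16 = -100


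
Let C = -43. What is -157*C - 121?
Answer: 6630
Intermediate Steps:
-157*C - 121 = -157*(-43) - 121 = 6751 - 121 = 6630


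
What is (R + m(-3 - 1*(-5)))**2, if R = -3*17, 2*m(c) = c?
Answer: 2500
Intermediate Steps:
m(c) = c/2
R = -51
(R + m(-3 - 1*(-5)))**2 = (-51 + (-3 - 1*(-5))/2)**2 = (-51 + (-3 + 5)/2)**2 = (-51 + (1/2)*2)**2 = (-51 + 1)**2 = (-50)**2 = 2500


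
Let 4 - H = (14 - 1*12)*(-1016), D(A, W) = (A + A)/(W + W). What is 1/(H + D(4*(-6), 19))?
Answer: 19/38660 ≈ 0.00049146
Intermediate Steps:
D(A, W) = A/W (D(A, W) = (2*A)/((2*W)) = (2*A)*(1/(2*W)) = A/W)
H = 2036 (H = 4 - (14 - 1*12)*(-1016) = 4 - (14 - 12)*(-1016) = 4 - 2*(-1016) = 4 - 1*(-2032) = 4 + 2032 = 2036)
1/(H + D(4*(-6), 19)) = 1/(2036 + (4*(-6))/19) = 1/(2036 - 24*1/19) = 1/(2036 - 24/19) = 1/(38660/19) = 19/38660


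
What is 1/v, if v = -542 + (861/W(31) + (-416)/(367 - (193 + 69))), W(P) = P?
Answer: -3255/1686701 ≈ -0.0019298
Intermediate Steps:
v = -1686701/3255 (v = -542 + (861/31 + (-416)/(367 - (193 + 69))) = -542 + (861*(1/31) + (-16*26)/(367 - 1*262)) = -542 + (861/31 - 416/(367 - 262)) = -542 + (861/31 - 416/105) = -542 + 77509/3255 = -1686701/3255 ≈ -518.19)
1/v = 1/(-1686701/3255) = -3255/1686701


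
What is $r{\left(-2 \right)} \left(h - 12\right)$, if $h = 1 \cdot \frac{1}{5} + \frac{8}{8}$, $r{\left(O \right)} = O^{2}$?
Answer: $- \frac{216}{5} \approx -43.2$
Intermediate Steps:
$h = \frac{6}{5}$ ($h = 1 \cdot \frac{1}{5} + 8 \cdot \frac{1}{8} = \frac{1}{5} + 1 = \frac{6}{5} \approx 1.2$)
$r{\left(-2 \right)} \left(h - 12\right) = \left(-2\right)^{2} \left(\frac{6}{5} - 12\right) = 4 \left(- \frac{54}{5}\right) = - \frac{216}{5}$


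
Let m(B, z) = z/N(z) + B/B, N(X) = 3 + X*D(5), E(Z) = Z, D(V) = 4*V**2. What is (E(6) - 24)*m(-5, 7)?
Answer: -12780/703 ≈ -18.179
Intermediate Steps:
N(X) = 3 + 100*X (N(X) = 3 + X*(4*5**2) = 3 + X*(4*25) = 3 + X*100 = 3 + 100*X)
m(B, z) = 1 + z/(3 + 100*z) (m(B, z) = z/(3 + 100*z) + B/B = z/(3 + 100*z) + 1 = 1 + z/(3 + 100*z))
(E(6) - 24)*m(-5, 7) = (6 - 24)*((3 + 101*7)/(3 + 100*7)) = -18*(3 + 707)/(3 + 700) = -18*710/703 = -12780/703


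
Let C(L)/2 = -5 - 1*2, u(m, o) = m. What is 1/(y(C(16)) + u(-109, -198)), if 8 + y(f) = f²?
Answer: 1/79 ≈ 0.012658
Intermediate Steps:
C(L) = -14 (C(L) = 2*(-5 - 1*2) = 2*(-5 - 2) = 2*(-7) = -14)
y(f) = -8 + f²
1/(y(C(16)) + u(-109, -198)) = 1/((-8 + (-14)²) - 109) = 1/((-8 + 196) - 109) = 1/(188 - 109) = 1/79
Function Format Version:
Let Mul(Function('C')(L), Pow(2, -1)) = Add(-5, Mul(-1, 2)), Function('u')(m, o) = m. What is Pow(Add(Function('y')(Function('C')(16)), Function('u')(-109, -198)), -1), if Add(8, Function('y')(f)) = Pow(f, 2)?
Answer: Rational(1, 79) ≈ 0.012658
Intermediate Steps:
Function('C')(L) = -14 (Function('C')(L) = Mul(2, Add(-5, Mul(-1, 2))) = Mul(2, Add(-5, -2)) = Mul(2, -7) = -14)
Function('y')(f) = Add(-8, Pow(f, 2))
Pow(Add(Function('y')(Function('C')(16)), Function('u')(-109, -198)), -1) = Pow(Add(Add(-8, Pow(-14, 2)), -109), -1) = Pow(Add(Add(-8, 196), -109), -1) = Pow(Add(188, -109), -1) = Pow(79, -1) = Rational(1, 79)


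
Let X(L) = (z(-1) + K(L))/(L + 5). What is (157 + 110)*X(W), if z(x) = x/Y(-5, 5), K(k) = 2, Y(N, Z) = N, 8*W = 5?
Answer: 7832/75 ≈ 104.43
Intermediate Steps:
W = 5/8 (W = (1/8)*5 = 5/8 ≈ 0.62500)
z(x) = -x/5 (z(x) = x/(-5) = x*(-1/5) = -x/5)
X(L) = 11/(5*(5 + L)) (X(L) = (-1/5*(-1) + 2)/(L + 5) = (1/5 + 2)/(5 + L) = 11/(5*(5 + L)))
(157 + 110)*X(W) = (157 + 110)*(11/(5*(5 + 5/8))) = 267*(11/(5*(45/8))) = 267*((11/5)*(8/45)) = 267*(88/225) = 7832/75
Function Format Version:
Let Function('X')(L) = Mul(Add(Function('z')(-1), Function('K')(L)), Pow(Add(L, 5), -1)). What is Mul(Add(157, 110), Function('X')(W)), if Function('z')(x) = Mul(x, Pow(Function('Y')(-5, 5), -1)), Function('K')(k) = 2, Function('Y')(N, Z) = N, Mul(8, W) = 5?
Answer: Rational(7832, 75) ≈ 104.43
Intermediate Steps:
W = Rational(5, 8) (W = Mul(Rational(1, 8), 5) = Rational(5, 8) ≈ 0.62500)
Function('z')(x) = Mul(Rational(-1, 5), x) (Function('z')(x) = Mul(x, Pow(-5, -1)) = Mul(x, Rational(-1, 5)) = Mul(Rational(-1, 5), x))
Function('X')(L) = Mul(Rational(11, 5), Pow(Add(5, L), -1)) (Function('X')(L) = Mul(Add(Mul(Rational(-1, 5), -1), 2), Pow(Add(L, 5), -1)) = Mul(Add(Rational(1, 5), 2), Pow(Add(5, L), -1)) = Mul(Rational(11, 5), Pow(Add(5, L), -1)))
Mul(Add(157, 110), Function('X')(W)) = Mul(Add(157, 110), Mul(Rational(11, 5), Pow(Add(5, Rational(5, 8)), -1))) = Mul(267, Mul(Rational(11, 5), Pow(Rational(45, 8), -1))) = Mul(267, Mul(Rational(11, 5), Rational(8, 45))) = Mul(267, Rational(88, 225)) = Rational(7832, 75)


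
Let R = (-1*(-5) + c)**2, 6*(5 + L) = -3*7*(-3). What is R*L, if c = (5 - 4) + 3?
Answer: 891/2 ≈ 445.50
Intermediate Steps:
L = 11/2 (L = -5 + (-3*7*(-3))/6 = -5 + (-21*(-3))/6 = -5 + (1/6)*63 = -5 + 21/2 = 11/2 ≈ 5.5000)
c = 4 (c = 1 + 3 = 4)
R = 81 (R = (-1*(-5) + 4)**2 = (5 + 4)**2 = 9**2 = 81)
R*L = 81*(11/2) = 891/2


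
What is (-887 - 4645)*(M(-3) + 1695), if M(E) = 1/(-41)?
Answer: -384440808/41 ≈ -9.3766e+6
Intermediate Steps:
M(E) = -1/41
(-887 - 4645)*(M(-3) + 1695) = (-887 - 4645)*(-1/41 + 1695) = -5532*69494/41 = -384440808/41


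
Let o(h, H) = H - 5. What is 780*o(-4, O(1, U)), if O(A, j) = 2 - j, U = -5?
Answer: 1560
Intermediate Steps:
o(h, H) = -5 + H
780*o(-4, O(1, U)) = 780*(-5 + (2 - 1*(-5))) = 780*(-5 + (2 + 5)) = 780*(-5 + 7) = 780*2 = 1560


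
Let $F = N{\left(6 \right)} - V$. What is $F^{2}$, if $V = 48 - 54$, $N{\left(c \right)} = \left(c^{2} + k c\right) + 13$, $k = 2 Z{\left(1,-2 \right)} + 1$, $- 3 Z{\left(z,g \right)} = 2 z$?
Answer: $2809$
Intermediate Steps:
$Z{\left(z,g \right)} = - \frac{2 z}{3}$
$k = - \frac{1}{3}$ ($k = 2 \left(\left(- \frac{2}{3}\right) 1\right) + 1 = 2 \left(- \frac{2}{3}\right) + 1 = - \frac{4}{3} + 1 = - \frac{1}{3} \approx -0.33333$)
$N{\left(c \right)} = 13 + c^{2} - \frac{c}{3}$ ($N{\left(c \right)} = \left(c^{2} - \frac{c}{3}\right) + 13 = 13 + c^{2} - \frac{c}{3}$)
$V = -6$
$F = 53$ ($F = \left(13 + 6^{2} - 2\right) - -6 = \left(13 + 36 - 2\right) + 6 = 47 + 6 = 53$)
$F^{2} = 53^{2} = 2809$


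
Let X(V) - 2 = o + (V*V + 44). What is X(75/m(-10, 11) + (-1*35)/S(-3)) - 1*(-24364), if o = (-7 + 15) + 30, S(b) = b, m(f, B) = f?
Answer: 880753/36 ≈ 24465.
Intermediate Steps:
o = 38 (o = 8 + 30 = 38)
X(V) = 84 + V² (X(V) = 2 + (38 + (V*V + 44)) = 2 + (38 + (V² + 44)) = 2 + (38 + (44 + V²)) = 2 + (82 + V²) = 84 + V²)
X(75/m(-10, 11) + (-1*35)/S(-3)) - 1*(-24364) = (84 + (75/(-10) - 1*35/(-3))²) - 1*(-24364) = (84 + (75*(-⅒) - 35*(-⅓))²) + 24364 = (84 + (-15/2 + 35/3)²) + 24364 = (84 + (25/6)²) + 24364 = (84 + 625/36) + 24364 = 3649/36 + 24364 = 880753/36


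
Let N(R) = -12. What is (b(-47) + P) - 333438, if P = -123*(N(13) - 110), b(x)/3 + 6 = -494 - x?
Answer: -319791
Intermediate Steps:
b(x) = -1500 - 3*x (b(x) = -18 + 3*(-494 - x) = -18 + (-1482 - 3*x) = -1500 - 3*x)
P = 15006 (P = -123*(-12 - 110) = -123*(-122) = 15006)
(b(-47) + P) - 333438 = ((-1500 - 3*(-47)) + 15006) - 333438 = ((-1500 + 141) + 15006) - 333438 = (-1359 + 15006) - 333438 = 13647 - 333438 = -319791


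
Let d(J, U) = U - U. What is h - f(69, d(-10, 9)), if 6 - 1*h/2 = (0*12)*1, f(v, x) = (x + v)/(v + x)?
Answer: 11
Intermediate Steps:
d(J, U) = 0
f(v, x) = 1 (f(v, x) = (v + x)/(v + x) = 1)
h = 12 (h = 12 - 2*0*12 = 12 - 0 = 12 - 2*0 = 12 + 0 = 12)
h - f(69, d(-10, 9)) = 12 - 1*1 = 12 - 1 = 11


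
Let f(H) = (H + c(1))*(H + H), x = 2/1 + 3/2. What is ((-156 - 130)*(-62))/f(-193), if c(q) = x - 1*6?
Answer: 17732/75463 ≈ 0.23498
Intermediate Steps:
x = 7/2 (x = 2*1 + 3*(½) = 2 + 3/2 = 7/2 ≈ 3.5000)
c(q) = -5/2 (c(q) = 7/2 - 1*6 = 7/2 - 6 = -5/2)
f(H) = 2*H*(-5/2 + H) (f(H) = (H - 5/2)*(H + H) = (-5/2 + H)*(2*H) = 2*H*(-5/2 + H))
((-156 - 130)*(-62))/f(-193) = ((-156 - 130)*(-62))/((-193*(-5 + 2*(-193)))) = (-286*(-62))/((-193*(-5 - 386))) = 17732/((-193*(-391))) = 17732/75463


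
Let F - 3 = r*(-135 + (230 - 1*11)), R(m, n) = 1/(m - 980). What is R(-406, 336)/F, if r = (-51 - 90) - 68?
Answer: 1/24328458 ≈ 4.1104e-8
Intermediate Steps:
r = -209 (r = -141 - 68 = -209)
R(m, n) = 1/(-980 + m)
F = -17553 (F = 3 - 209*(-135 + (230 - 1*11)) = 3 - 209*(-135 + (230 - 11)) = 3 - 209*(-135 + 219) = 3 - 209*84 = 3 - 17556 = -17553)
R(-406, 336)/F = 1/(-980 - 406*(-17553)) = -1/17553/(-1386) = -1/1386*(-1/17553) = 1/24328458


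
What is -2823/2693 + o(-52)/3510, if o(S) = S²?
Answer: -101033/363555 ≈ -0.27790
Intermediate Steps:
-2823/2693 + o(-52)/3510 = -2823/2693 + (-52)²/3510 = -2823*1/2693 + 2704*(1/3510) = -2823/2693 + 104/135 = -101033/363555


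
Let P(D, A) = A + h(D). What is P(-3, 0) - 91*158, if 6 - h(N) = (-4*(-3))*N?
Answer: -14336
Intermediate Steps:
h(N) = 6 - 12*N (h(N) = 6 - (-4*(-3))*N = 6 - 12*N)
P(D, A) = 6 + A - 12*D (P(D, A) = A + (6 - 12*D) = 6 + A - 12*D)
P(-3, 0) - 91*158 = (6 + 0 - 12*(-3)) - 91*158 = (6 + 0 + 36) - 14378 = 42 - 14378 = -14336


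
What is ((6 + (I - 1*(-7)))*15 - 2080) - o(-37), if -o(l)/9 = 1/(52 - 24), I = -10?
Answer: -56971/28 ≈ -2034.7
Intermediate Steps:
o(l) = -9/28 (o(l) = -9/(52 - 24) = -9/28)
((6 + (I - 1*(-7)))*15 - 2080) - o(-37) = ((6 + (-10 - 1*(-7)))*15 - 2080) - 1*(-9/28) = ((6 + (-10 + 7))*15 - 2080) + 9/28 = ((6 - 3)*15 - 2080) + 9/28 = (3*15 - 2080) + 9/28 = (45 - 2080) + 9/28 = -2035 + 9/28 = -56971/28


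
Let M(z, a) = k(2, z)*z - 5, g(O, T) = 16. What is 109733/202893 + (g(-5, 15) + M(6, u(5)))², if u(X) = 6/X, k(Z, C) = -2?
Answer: 312626/202893 ≈ 1.5408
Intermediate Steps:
M(z, a) = -5 - 2*z (M(z, a) = -2*z - 5 = -5 - 2*z)
109733/202893 + (g(-5, 15) + M(6, u(5)))² = 109733/202893 + (16 + (-5 - 2*6))² = 109733*(1/202893) + (16 + (-5 - 12))² = 109733/202893 + (16 - 17)² = 109733/202893 + (-1)² = 109733/202893 + 1 = 312626/202893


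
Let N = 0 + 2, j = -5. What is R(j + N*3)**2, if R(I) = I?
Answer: 1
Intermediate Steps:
N = 2
R(j + N*3)**2 = (-5 + 2*3)**2 = (-5 + 6)**2 = 1**2 = 1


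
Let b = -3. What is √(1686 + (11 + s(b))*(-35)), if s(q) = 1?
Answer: √1266 ≈ 35.581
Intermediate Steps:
√(1686 + (11 + s(b))*(-35)) = √(1686 + (11 + 1)*(-35)) = √(1686 + 12*(-35)) = √(1686 - 420) = √1266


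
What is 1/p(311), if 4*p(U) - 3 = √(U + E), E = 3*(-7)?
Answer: -12/281 + 4*√290/281 ≈ 0.19971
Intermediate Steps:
E = -21
p(U) = ¾ + √(-21 + U)/4 (p(U) = ¾ + √(U - 21)/4 = ¾ + √(-21 + U)/4)
1/p(311) = 1/(¾ + √(-21 + 311)/4) = 1/(¾ + √290/4)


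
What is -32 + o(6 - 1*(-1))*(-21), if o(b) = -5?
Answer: 73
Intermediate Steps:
-32 + o(6 - 1*(-1))*(-21) = -32 - 5*(-21) = -32 + 105 = 73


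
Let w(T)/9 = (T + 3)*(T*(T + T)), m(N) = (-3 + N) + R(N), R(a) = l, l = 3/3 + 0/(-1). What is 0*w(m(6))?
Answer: 0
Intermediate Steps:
l = 1 (l = 3*(⅓) + 0*(-1) = 1 + 0 = 1)
R(a) = 1
m(N) = -2 + N (m(N) = (-3 + N) + 1 = -2 + N)
w(T) = 18*T²*(3 + T) (w(T) = 9*((T + 3)*(T*(T + T))) = 9*((3 + T)*(T*(2*T))) = 9*((3 + T)*(2*T²)) = 9*(2*T²*(3 + T)) = 18*T²*(3 + T))
0*w(m(6)) = 0*(18*(-2 + 6)²*(3 + (-2 + 6))) = 0*(18*4²*(3 + 4)) = 0*(18*16*7) = 0*2016 = 0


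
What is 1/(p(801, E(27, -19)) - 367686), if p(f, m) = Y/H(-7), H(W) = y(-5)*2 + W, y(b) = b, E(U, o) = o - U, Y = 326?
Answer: -17/6250988 ≈ -2.7196e-6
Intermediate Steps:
H(W) = -10 + W (H(W) = -5*2 + W = -10 + W)
p(f, m) = -326/17 (p(f, m) = 326/(-10 - 7) = 326/(-17) = 326*(-1/17) = -326/17)
1/(p(801, E(27, -19)) - 367686) = 1/(-326/17 - 367686) = 1/(-6250988/17) = -17/6250988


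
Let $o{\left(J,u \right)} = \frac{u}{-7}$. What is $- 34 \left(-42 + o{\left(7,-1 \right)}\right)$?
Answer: $\frac{9962}{7} \approx 1423.1$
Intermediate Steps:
$o{\left(J,u \right)} = - \frac{u}{7}$ ($o{\left(J,u \right)} = u \left(- \frac{1}{7}\right) = - \frac{u}{7}$)
$- 34 \left(-42 + o{\left(7,-1 \right)}\right) = - 34 \left(-42 - - \frac{1}{7}\right) = - 34 \left(-42 + \frac{1}{7}\right) = \left(-34\right) \left(- \frac{293}{7}\right) = \frac{9962}{7}$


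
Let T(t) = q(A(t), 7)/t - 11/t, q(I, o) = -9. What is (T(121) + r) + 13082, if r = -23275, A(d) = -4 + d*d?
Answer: -1233373/121 ≈ -10193.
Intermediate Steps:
A(d) = -4 + d**2
T(t) = -20/t (T(t) = -9/t - 11/t = -20/t)
(T(121) + r) + 13082 = (-20/121 - 23275) + 13082 = -2816295/121 + 13082 = -1233373/121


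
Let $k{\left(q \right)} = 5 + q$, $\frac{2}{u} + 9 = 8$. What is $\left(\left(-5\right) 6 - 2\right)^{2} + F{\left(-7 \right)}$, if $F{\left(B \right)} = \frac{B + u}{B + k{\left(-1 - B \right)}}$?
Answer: $\frac{4087}{4} \approx 1021.8$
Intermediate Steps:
$u = -2$ ($u = \frac{2}{-9 + 8} = \frac{2}{-1} = 2 \left(-1\right) = -2$)
$F{\left(B \right)} = - \frac{1}{2} + \frac{B}{4}$ ($F{\left(B \right)} = \frac{B - 2}{B + \left(5 - \left(1 + B\right)\right)} = \frac{-2 + B}{B - \left(-4 + B\right)} = \frac{-2 + B}{4} = \left(-2 + B\right) \frac{1}{4} = - \frac{1}{2} + \frac{B}{4}$)
$\left(\left(-5\right) 6 - 2\right)^{2} + F{\left(-7 \right)} = \left(\left(-5\right) 6 - 2\right)^{2} + \left(- \frac{1}{2} + \frac{1}{4} \left(-7\right)\right) = \left(-30 - 2\right)^{2} - \frac{9}{4} = \left(-32\right)^{2} - \frac{9}{4} = 1024 - \frac{9}{4} = \frac{4087}{4}$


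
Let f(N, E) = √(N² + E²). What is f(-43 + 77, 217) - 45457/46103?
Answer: -45457/46103 + √48245 ≈ 218.66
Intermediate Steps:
f(N, E) = √(E² + N²)
f(-43 + 77, 217) - 45457/46103 = √(217² + (-43 + 77)²) - 45457/46103 = √(47089 + 34²) - 45457/46103 = √(47089 + 1156) - 1*45457/46103 = √48245 - 45457/46103 = -45457/46103 + √48245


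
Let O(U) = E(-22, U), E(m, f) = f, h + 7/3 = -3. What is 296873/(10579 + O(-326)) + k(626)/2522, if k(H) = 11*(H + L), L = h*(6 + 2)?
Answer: 1221755684/38787099 ≈ 31.499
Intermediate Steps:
h = -16/3 (h = -7/3 - 3 = -16/3 ≈ -5.3333)
O(U) = U
L = -128/3 (L = -16*(6 + 2)/3 = -16/3*8 = -128/3 ≈ -42.667)
k(H) = -1408/3 + 11*H (k(H) = 11*(H - 128/3) = 11*(-128/3 + H) = -1408/3 + 11*H)
296873/(10579 + O(-326)) + k(626)/2522 = 296873/(10579 - 326) + (-1408/3 + 11*626)/2522 = 296873/10253 + (-1408/3 + 6886)*(1/2522) = 296873*(1/10253) + (19250/3)*(1/2522) = 296873/10253 + 9625/3783 = 1221755684/38787099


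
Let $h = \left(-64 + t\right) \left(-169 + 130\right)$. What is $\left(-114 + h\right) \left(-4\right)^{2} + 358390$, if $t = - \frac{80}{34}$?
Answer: $\frac{6765494}{17} \approx 3.9797 \cdot 10^{5}$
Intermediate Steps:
$t = - \frac{40}{17}$ ($t = \left(-80\right) \frac{1}{34} = - \frac{40}{17} \approx -2.3529$)
$h = \frac{43992}{17}$ ($h = \left(-64 - \frac{40}{17}\right) \left(-169 + 130\right) = \left(- \frac{1128}{17}\right) \left(-39\right) = \frac{43992}{17} \approx 2587.8$)
$\left(-114 + h\right) \left(-4\right)^{2} + 358390 = \left(-114 + \frac{43992}{17}\right) \left(-4\right)^{2} + 358390 = \frac{42054}{17} \cdot 16 + 358390 = \frac{672864}{17} + 358390 = \frac{6765494}{17}$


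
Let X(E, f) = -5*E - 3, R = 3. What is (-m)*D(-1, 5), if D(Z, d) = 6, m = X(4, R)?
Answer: 138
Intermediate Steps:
X(E, f) = -3 - 5*E
m = -23 (m = -3 - 5*4 = -3 - 20 = -23)
(-m)*D(-1, 5) = -1*(-23)*6 = 23*6 = 138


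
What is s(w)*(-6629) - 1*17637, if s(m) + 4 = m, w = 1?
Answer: 2250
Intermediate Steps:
s(m) = -4 + m
s(w)*(-6629) - 1*17637 = (-4 + 1)*(-6629) - 1*17637 = -3*(-6629) - 17637 = 19887 - 17637 = 2250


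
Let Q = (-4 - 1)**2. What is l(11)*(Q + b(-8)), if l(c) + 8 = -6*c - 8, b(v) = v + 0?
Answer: -1394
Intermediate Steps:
b(v) = v
l(c) = -16 - 6*c (l(c) = -8 + (-6*c - 8) = -8 + (-8 - 6*c) = -16 - 6*c)
Q = 25 (Q = (-5)**2 = 25)
l(11)*(Q + b(-8)) = (-16 - 6*11)*(25 - 8) = (-16 - 66)*17 = -82*17 = -1394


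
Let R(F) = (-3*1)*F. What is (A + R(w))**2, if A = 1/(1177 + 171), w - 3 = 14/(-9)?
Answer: 306985441/16353936 ≈ 18.771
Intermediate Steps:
w = 13/9 (w = 3 + 14/(-9) = 3 + 14*(-1/9) = 3 - 14/9 = 13/9 ≈ 1.4444)
R(F) = -3*F
A = 1/1348 ≈ 0.00074184
(A + R(w))**2 = (1/1348 - 3*13/9)**2 = (1/1348 - 13/3)**2 = (-17521/4044)**2 = 306985441/16353936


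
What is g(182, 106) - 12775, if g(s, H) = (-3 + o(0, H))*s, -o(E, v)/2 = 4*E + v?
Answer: -51905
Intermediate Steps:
o(E, v) = -8*E - 2*v (o(E, v) = -2*(4*E + v) = -2*(v + 4*E) = -8*E - 2*v)
g(s, H) = s*(-3 - 2*H) (g(s, H) = (-3 + (-8*0 - 2*H))*s = (-3 + (0 - 2*H))*s = (-3 - 2*H)*s = s*(-3 - 2*H))
g(182, 106) - 12775 = -1*182*(3 + 2*106) - 12775 = -1*182*(3 + 212) - 12775 = -1*182*215 - 12775 = -39130 - 12775 = -51905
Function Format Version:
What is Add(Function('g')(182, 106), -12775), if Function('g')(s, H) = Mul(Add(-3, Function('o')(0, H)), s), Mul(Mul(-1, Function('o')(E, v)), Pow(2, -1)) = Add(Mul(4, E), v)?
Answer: -51905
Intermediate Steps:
Function('o')(E, v) = Add(Mul(-8, E), Mul(-2, v)) (Function('o')(E, v) = Mul(-2, Add(Mul(4, E), v)) = Mul(-2, Add(v, Mul(4, E))) = Add(Mul(-8, E), Mul(-2, v)))
Function('g')(s, H) = Mul(s, Add(-3, Mul(-2, H))) (Function('g')(s, H) = Mul(Add(-3, Add(Mul(-8, 0), Mul(-2, H))), s) = Mul(Add(-3, Add(0, Mul(-2, H))), s) = Mul(Add(-3, Mul(-2, H)), s) = Mul(s, Add(-3, Mul(-2, H))))
Add(Function('g')(182, 106), -12775) = Add(Mul(-1, 182, Add(3, Mul(2, 106))), -12775) = Add(Mul(-1, 182, Add(3, 212)), -12775) = Add(Mul(-1, 182, 215), -12775) = Add(-39130, -12775) = -51905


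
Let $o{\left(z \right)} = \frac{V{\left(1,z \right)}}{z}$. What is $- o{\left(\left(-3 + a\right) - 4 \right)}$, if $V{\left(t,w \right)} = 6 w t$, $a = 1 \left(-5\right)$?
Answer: $-6$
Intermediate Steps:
$a = -5$
$V{\left(t,w \right)} = 6 t w$
$o{\left(z \right)} = 6$ ($o{\left(z \right)} = \frac{6 \cdot 1 z}{z} = \frac{6 z}{z} = 6$)
$- o{\left(\left(-3 + a\right) - 4 \right)} = \left(-1\right) 6 = -6$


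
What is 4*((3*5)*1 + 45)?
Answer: 240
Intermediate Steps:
4*((3*5)*1 + 45) = 4*(15*1 + 45) = 4*(15 + 45) = 4*60 = 240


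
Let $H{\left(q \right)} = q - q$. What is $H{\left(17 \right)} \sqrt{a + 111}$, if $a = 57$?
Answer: $0$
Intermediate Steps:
$H{\left(q \right)} = 0$
$H{\left(17 \right)} \sqrt{a + 111} = 0 \sqrt{57 + 111} = 0 \sqrt{168} = 0 \cdot 2 \sqrt{42} = 0$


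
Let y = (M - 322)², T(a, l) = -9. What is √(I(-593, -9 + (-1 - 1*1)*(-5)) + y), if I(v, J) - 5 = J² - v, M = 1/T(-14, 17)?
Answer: 4*√528295/9 ≈ 323.04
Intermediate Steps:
M = -⅑ (M = 1/(-9) = -⅑ ≈ -0.11111)
I(v, J) = 5 + J² - v (I(v, J) = 5 + (J² - v) = 5 + J² - v)
y = 8404201/81 (y = (-⅑ - 322)² = (-2899/9)² = 8404201/81 ≈ 1.0376e+5)
√(I(-593, -9 + (-1 - 1*1)*(-5)) + y) = √((5 + (-9 + (-1 - 1*1)*(-5))² - 1*(-593)) + 8404201/81) = √((5 + (-9 + (-1 - 1)*(-5))² + 593) + 8404201/81) = √((5 + (-9 - 2*(-5))² + 593) + 8404201/81) = √((5 + (-9 + 10)² + 593) + 8404201/81) = √((5 + 1² + 593) + 8404201/81) = √((5 + 1 + 593) + 8404201/81) = √(599 + 8404201/81) = √(8452720/81) = 4*√528295/9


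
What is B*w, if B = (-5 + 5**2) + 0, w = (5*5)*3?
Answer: 1500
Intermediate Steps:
w = 75 (w = 25*3 = 75)
B = 20 (B = (-5 + 25) + 0 = 20 + 0 = 20)
B*w = 20*75 = 1500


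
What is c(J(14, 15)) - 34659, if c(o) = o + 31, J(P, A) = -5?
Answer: -34633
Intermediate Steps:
c(o) = 31 + o
c(J(14, 15)) - 34659 = (31 - 5) - 34659 = 26 - 34659 = -34633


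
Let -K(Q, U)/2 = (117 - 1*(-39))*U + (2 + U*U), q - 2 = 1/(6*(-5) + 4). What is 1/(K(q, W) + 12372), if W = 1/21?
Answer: 441/5447734 ≈ 8.0951e-5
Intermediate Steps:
W = 1/21 ≈ 0.047619
q = 51/26 (q = 2 + 1/(6*(-5) + 4) = 2 + 1/(-30 + 4) = 2 + 1/(-26) = 2 - 1/26 = 51/26 ≈ 1.9615)
K(Q, U) = -4 - 312*U - 2*U**2 (K(Q, U) = -2*((117 - 1*(-39))*U + (2 + U*U)) = -2*((117 + 39)*U + (2 + U**2)) = -2*(156*U + (2 + U**2)) = -2*(2 + U**2 + 156*U) = -4 - 312*U - 2*U**2)
1/(K(q, W) + 12372) = 1/((-4 - 312*1/21 - 2*(1/21)**2) + 12372) = 1/((-4 - 104/7 - 2*1/441) + 12372) = 1/((-4 - 104/7 - 2/441) + 12372) = 1/(-8318/441 + 12372) = 1/(5447734/441) = 441/5447734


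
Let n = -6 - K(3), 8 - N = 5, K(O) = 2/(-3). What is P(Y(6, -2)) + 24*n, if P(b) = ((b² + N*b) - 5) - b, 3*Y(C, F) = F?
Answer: -1205/9 ≈ -133.89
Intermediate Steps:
K(O) = -⅔ (K(O) = 2*(-⅓) = -⅔)
Y(C, F) = F/3
N = 3 (N = 8 - 1*5 = 8 - 5 = 3)
P(b) = -5 + b² + 2*b (P(b) = ((b² + 3*b) - 5) - b = (-5 + b² + 3*b) - b = -5 + b² + 2*b)
n = -16/3 (n = -6 - 1*(-⅔) = -6 + ⅔ = -16/3 ≈ -5.3333)
P(Y(6, -2)) + 24*n = (-5 + ((⅓)*(-2))² + 2*((⅓)*(-2))) + 24*(-16/3) = (-5 + (-⅔)² + 2*(-⅔)) - 128 = (-5 + 4/9 - 4/3) - 128 = -53/9 - 128 = -1205/9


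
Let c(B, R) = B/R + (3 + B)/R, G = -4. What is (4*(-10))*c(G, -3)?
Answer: -200/3 ≈ -66.667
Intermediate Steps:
c(B, R) = B/R + (3 + B)/R
(4*(-10))*c(G, -3) = (4*(-10))*((3 + 2*(-4))/(-3)) = -(-40)*(3 - 8)/3 = -(-40)*(-5)/3 = -40*5/3 = -200/3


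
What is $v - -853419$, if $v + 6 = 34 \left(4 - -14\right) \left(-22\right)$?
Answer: $839949$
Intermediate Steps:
$v = -13470$ ($v = -6 + 34 \left(4 - -14\right) \left(-22\right) = -6 + 34 \left(4 + 14\right) \left(-22\right) = -6 + 34 \cdot 18 \left(-22\right) = -6 + 612 \left(-22\right) = -6 - 13464 = -13470$)
$v - -853419 = -13470 - -853419 = -13470 + 853419 = 839949$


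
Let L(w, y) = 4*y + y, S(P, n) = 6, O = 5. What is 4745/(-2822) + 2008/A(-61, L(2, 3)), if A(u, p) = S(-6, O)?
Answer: 2819053/8466 ≈ 332.99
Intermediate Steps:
L(w, y) = 5*y
A(u, p) = 6
4745/(-2822) + 2008/A(-61, L(2, 3)) = 4745/(-2822) + 2008/6 = 4745*(-1/2822) + 2008*(⅙) = -4745/2822 + 1004/3 = 2819053/8466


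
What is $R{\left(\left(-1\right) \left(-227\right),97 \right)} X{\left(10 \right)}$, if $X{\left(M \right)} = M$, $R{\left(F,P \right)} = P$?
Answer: $970$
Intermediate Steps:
$R{\left(\left(-1\right) \left(-227\right),97 \right)} X{\left(10 \right)} = 97 \cdot 10 = 970$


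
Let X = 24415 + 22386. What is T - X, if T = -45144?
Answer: -91945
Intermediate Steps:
X = 46801
T - X = -45144 - 1*46801 = -45144 - 46801 = -91945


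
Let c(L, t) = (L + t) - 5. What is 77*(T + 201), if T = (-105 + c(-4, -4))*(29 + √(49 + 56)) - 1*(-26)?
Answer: -246015 - 9086*√105 ≈ -3.3912e+5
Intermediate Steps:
c(L, t) = -5 + L + t
T = -3396 - 118*√105 (T = (-105 + (-5 - 4 - 4))*(29 + √(49 + 56)) - 1*(-26) = (-105 - 13)*(29 + √105) + 26 = -118*(29 + √105) + 26 = (-3422 - 118*√105) + 26 = -3396 - 118*√105 ≈ -4605.1)
77*(T + 201) = 77*((-3396 - 118*√105) + 201) = 77*(-3195 - 118*√105) = -246015 - 9086*√105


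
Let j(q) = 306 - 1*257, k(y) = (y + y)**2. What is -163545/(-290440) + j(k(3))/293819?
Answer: 9613371983/17067358072 ≈ 0.56326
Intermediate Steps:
k(y) = 4*y**2 (k(y) = (2*y)**2 = 4*y**2)
j(q) = 49 (j(q) = 306 - 257 = 49)
-163545/(-290440) + j(k(3))/293819 = -163545/(-290440) + 49/293819 = -163545*(-1/290440) + 49*(1/293819) = 32709/58088 + 49/293819 = 9613371983/17067358072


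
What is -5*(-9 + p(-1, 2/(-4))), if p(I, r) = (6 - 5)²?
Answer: 40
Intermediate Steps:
p(I, r) = 1 (p(I, r) = 1² = 1)
-5*(-9 + p(-1, 2/(-4))) = -5*(-9 + 1) = -5*(-8) = 40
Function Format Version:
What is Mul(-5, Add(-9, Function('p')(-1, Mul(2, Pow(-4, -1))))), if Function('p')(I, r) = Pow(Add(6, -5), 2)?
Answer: 40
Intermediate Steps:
Function('p')(I, r) = 1 (Function('p')(I, r) = Pow(1, 2) = 1)
Mul(-5, Add(-9, Function('p')(-1, Mul(2, Pow(-4, -1))))) = Mul(-5, Add(-9, 1)) = Mul(-5, -8) = 40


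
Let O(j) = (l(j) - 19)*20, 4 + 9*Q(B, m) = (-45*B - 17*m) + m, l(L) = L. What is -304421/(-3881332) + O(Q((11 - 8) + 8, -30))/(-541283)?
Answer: 115211559299/1454468558508 ≈ 0.079212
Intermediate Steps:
Q(B, m) = -4/9 - 5*B - 16*m/9 (Q(B, m) = -4/9 + ((-45*B - 17*m) + m)/9 = -4/9 + (-45*B - 16*m)/9 = -4/9 + (-5*B - 16*m/9) = -4/9 - 5*B - 16*m/9)
O(j) = -380 + 20*j (O(j) = (j - 19)*20 = (-19 + j)*20 = -380 + 20*j)
-304421/(-3881332) + O(Q((11 - 8) + 8, -30))/(-541283) = -304421/(-3881332) + (-380 + 20*(-4/9 - 5*((11 - 8) + 8) - 16/9*(-30)))/(-541283) = -304421*(-1/3881332) + (-380 + 20*(-4/9 - 5*(3 + 8) + 160/3))*(-1/541283) = 23417/298564 + (-380 + 20*(-4/9 - 5*11 + 160/3))*(-1/541283) = 23417/298564 + (-380 + 20*(-4/9 - 55 + 160/3))*(-1/541283) = 23417/298564 + (-380 + 20*(-19/9))*(-1/541283) = 23417/298564 + (-380 - 380/9)*(-1/541283) = 23417/298564 - 3800/9*(-1/541283) = 23417/298564 + 3800/4871547 = 115211559299/1454468558508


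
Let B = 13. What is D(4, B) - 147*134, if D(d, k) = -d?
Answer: -19702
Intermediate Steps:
D(4, B) - 147*134 = -1*4 - 147*134 = -4 - 19698 = -19702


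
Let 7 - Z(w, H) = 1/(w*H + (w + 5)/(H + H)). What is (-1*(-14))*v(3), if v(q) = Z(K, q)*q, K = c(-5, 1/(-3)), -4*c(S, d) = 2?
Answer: 350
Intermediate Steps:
c(S, d) = -½ (c(S, d) = -¼*2 = -½)
K = -½ ≈ -0.50000
Z(w, H) = 7 - 1/(H*w + (5 + w)/(2*H)) (Z(w, H) = 7 - 1/(w*H + (w + 5)/(H + H)) = 7 - 1/(H*w + (5 + w)/((2*H))) = 7 - 1/(H*w + (5 + w)*(1/(2*H))) = 7 - 1/(H*w + (5 + w)/(2*H)))
v(q) = q*(63/2 - 7*q² - 2*q)/(9/2 - q²) (v(q) = ((35 - 2*q + 7*(-½) + 14*(-½)*q²)/(5 - ½ + 2*(-½)*q²))*q = ((35 - 2*q - 7/2 - 7*q²)/(5 - ½ - q²))*q = ((63/2 - 7*q² - 2*q)/(9/2 - q²))*q = q*(63/2 - 7*q² - 2*q)/(9/2 - q²))
(-1*(-14))*v(3) = (-1*(-14))*(3*(-63 + 4*3 + 14*3²)/(-9 + 2*3²)) = 14*(3*(-63 + 12 + 14*9)/(-9 + 2*9)) = 14*(3*(-63 + 12 + 126)/(-9 + 18)) = 14*(3*75/9) = 14*(3*(⅑)*75) = 14*25 = 350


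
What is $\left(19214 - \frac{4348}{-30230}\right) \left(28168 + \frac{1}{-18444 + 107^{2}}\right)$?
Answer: $\frac{57223302387503656}{105729425} \approx 5.4122 \cdot 10^{8}$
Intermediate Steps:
$\left(19214 - \frac{4348}{-30230}\right) \left(28168 + \frac{1}{-18444 + 107^{2}}\right) = \left(19214 - - \frac{2174}{15115}\right) \left(28168 + \frac{1}{-18444 + 11449}\right) = \left(19214 + \frac{2174}{15115}\right) \left(28168 + \frac{1}{-6995}\right) = \frac{290421784 \left(28168 - \frac{1}{6995}\right)}{15115} = \frac{290421784}{15115} \cdot \frac{197035159}{6995} = \frac{57223302387503656}{105729425}$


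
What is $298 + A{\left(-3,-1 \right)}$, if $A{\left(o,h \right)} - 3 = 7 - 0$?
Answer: $308$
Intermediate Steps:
$A{\left(o,h \right)} = 10$ ($A{\left(o,h \right)} = 3 + \left(7 - 0\right) = 3 + \left(7 + 0\right) = 3 + 7 = 10$)
$298 + A{\left(-3,-1 \right)} = 298 + 10 = 308$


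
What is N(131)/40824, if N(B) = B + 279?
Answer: 205/20412 ≈ 0.010043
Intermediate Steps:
N(B) = 279 + B
N(131)/40824 = (279 + 131)/40824 = 410*(1/40824) = 205/20412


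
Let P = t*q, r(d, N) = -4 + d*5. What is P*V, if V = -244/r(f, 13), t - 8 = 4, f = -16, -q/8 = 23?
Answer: -44896/7 ≈ -6413.7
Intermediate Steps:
q = -184 (q = -8*23 = -184)
r(d, N) = -4 + 5*d
t = 12 (t = 8 + 4 = 12)
V = 61/21 (V = -244/(-4 + 5*(-16)) = -244/(-4 - 80) = -244/(-84) = -244*(-1/84) = 61/21 ≈ 2.9048)
P = -2208 (P = 12*(-184) = -2208)
P*V = -2208*61/21 = -44896/7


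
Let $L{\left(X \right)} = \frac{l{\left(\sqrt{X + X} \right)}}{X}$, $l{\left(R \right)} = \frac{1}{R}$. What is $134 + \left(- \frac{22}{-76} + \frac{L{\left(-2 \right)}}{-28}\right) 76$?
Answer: $156 - \frac{19 i}{28} \approx 156.0 - 0.67857 i$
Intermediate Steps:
$L{\left(X \right)} = \frac{\sqrt{2}}{2 X^{\frac{3}{2}}}$ ($L{\left(X \right)} = \frac{1}{\sqrt{X + X} X} = \frac{1}{\sqrt{2 X} X} = \frac{1}{\sqrt{2} \sqrt{X} X} = \frac{\frac{1}{2} \sqrt{2} \frac{1}{\sqrt{X}}}{X} = \frac{\sqrt{2}}{2 X^{\frac{3}{2}}}$)
$134 + \left(- \frac{22}{-76} + \frac{L{\left(-2 \right)}}{-28}\right) 76 = 134 + \left(- \frac{22}{-76} + \frac{\frac{1}{2} \sqrt{2} \frac{1}{\left(-2\right) i \sqrt{2}}}{-28}\right) 76 = 134 + \left(\left(-22\right) \left(- \frac{1}{76}\right) + \frac{\sqrt{2} \frac{i \sqrt{2}}{4}}{2} \left(- \frac{1}{28}\right)\right) 76 = 134 + \left(\frac{11}{38} + \frac{i}{4} \left(- \frac{1}{28}\right)\right) 76 = 134 + \left(\frac{11}{38} - \frac{i}{112}\right) 76 = 134 + \left(22 - \frac{19 i}{28}\right) = 156 - \frac{19 i}{28}$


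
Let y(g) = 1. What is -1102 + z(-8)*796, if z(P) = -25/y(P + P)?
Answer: -21002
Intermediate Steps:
z(P) = -25 (z(P) = -25/1 = -25*1 = -25)
-1102 + z(-8)*796 = -1102 - 25*796 = -1102 - 19900 = -21002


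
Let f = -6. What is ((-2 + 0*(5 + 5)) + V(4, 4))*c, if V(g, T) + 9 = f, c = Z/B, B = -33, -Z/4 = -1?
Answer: 68/33 ≈ 2.0606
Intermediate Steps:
Z = 4 (Z = -4*(-1) = 4)
c = -4/33 (c = 4/(-33) = 4*(-1/33) = -4/33 ≈ -0.12121)
V(g, T) = -15 (V(g, T) = -9 - 6 = -15)
((-2 + 0*(5 + 5)) + V(4, 4))*c = ((-2 + 0*(5 + 5)) - 15)*(-4/33) = ((-2 + 0*10) - 15)*(-4/33) = ((-2 + 0) - 15)*(-4/33) = (-2 - 15)*(-4/33) = -17*(-4/33) = 68/33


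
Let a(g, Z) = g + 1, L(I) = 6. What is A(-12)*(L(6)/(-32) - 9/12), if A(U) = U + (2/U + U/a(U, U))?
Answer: 3655/352 ≈ 10.384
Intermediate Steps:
a(g, Z) = 1 + g
A(U) = U + 2/U + U/(1 + U) (A(U) = U + (2/U + U/(1 + U)) = U + 2/U + U/(1 + U))
A(-12)*(L(6)/(-32) - 9/12) = (-12 + 2/(-12) - 12/(1 - 12))*(6/(-32) - 9/12) = (-12 + 2*(-1/12) - 12/(-11))*(6*(-1/32) - 9*1/12) = (-12 - 1/6 - 12*(-1/11))*(-3/16 - 3/4) = (-12 - 1/6 + 12/11)*(-15/16) = -731/66*(-15/16) = 3655/352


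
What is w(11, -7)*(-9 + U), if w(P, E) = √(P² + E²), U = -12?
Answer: -21*√170 ≈ -273.81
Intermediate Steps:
w(P, E) = √(E² + P²)
w(11, -7)*(-9 + U) = √((-7)² + 11²)*(-9 - 12) = √(49 + 121)*(-21) = √170*(-21) = -21*√170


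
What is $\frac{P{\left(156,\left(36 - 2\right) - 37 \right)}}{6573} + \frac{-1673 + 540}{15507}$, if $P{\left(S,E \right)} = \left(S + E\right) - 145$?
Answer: $- \frac{2441051}{33975837} \approx -0.071847$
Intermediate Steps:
$P{\left(S,E \right)} = -145 + E + S$ ($P{\left(S,E \right)} = \left(E + S\right) - 145 = -145 + E + S$)
$\frac{P{\left(156,\left(36 - 2\right) - 37 \right)}}{6573} + \frac{-1673 + 540}{15507} = \frac{-145 + \left(\left(36 - 2\right) - 37\right) + 156}{6573} + \frac{-1673 + 540}{15507} = \left(-145 + \left(34 - 37\right) + 156\right) \frac{1}{6573} - \frac{1133}{15507} = \left(-145 - 3 + 156\right) \frac{1}{6573} - \frac{1133}{15507} = 8 \cdot \frac{1}{6573} - \frac{1133}{15507} = \frac{8}{6573} - \frac{1133}{15507} = - \frac{2441051}{33975837}$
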